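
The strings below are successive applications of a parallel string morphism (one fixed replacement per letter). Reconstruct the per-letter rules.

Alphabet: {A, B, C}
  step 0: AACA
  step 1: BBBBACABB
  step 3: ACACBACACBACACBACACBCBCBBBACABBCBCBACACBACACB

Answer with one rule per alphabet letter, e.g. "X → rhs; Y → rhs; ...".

A->BB, B->CB, C->ACA

  step 0 ⇒ step 1: AACA ⇒ BB·BB·ACA·BB
    A ↦ BB
    C ↦ ACA
    B ↦ CB  (constrained at step 1)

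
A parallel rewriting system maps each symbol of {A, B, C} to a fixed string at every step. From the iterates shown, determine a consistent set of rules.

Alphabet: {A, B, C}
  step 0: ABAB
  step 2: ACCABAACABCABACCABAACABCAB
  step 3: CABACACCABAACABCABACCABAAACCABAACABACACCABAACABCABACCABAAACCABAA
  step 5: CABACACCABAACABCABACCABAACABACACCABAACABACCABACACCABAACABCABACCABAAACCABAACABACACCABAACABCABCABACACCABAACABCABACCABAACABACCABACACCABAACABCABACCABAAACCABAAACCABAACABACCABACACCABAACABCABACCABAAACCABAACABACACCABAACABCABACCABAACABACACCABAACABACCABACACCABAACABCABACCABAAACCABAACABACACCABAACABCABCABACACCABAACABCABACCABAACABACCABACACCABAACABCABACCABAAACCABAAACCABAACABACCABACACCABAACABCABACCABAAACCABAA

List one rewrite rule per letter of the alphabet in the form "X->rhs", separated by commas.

A->CAB, B->AA, C->AC

  step 2 ⇒ step 3: ACCABAACABCABACCABAACABCAB ⇒ CAB·AC·AC·CAB·AA·CAB·CAB·AC·CAB·AA·AC·CAB·AA·CAB·AC·AC·CAB·AA·CAB·CAB·AC·CAB·AA·AC·CAB·AA
    A ↦ CAB
    B ↦ AA
    C ↦ AC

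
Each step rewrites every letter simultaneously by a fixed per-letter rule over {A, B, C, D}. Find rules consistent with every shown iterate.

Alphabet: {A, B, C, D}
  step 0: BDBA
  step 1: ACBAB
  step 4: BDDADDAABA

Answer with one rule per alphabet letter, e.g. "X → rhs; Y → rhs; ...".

A->B, B->A, C->DD, D->CB

  step 0 ⇒ step 1: BDBA ⇒ A·CB·A·B
    A ↦ B
    B ↦ A
    D ↦ CB
    C ↦ DD  (constrained at step 1)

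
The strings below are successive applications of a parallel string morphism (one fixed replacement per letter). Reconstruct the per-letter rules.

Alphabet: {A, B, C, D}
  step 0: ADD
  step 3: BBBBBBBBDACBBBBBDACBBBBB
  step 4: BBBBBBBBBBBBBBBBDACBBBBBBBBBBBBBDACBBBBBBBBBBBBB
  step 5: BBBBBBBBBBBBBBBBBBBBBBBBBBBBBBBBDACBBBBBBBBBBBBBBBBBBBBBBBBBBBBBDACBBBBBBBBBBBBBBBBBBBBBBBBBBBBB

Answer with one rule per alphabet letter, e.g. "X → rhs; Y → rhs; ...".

A->CB, B->BB, C->BB, D->DA

  step 4 ⇒ step 5: BBBBBBBBBBBBBBBBDACBBBBBBBBBBBBBDACBBBBBBBBBBBBB ⇒ BB·BB·BB·BB·BB·BB·BB·BB·BB·BB·BB·BB·BB·BB·BB·BB·DA·CB·BB·BB·BB·BB·BB·BB·BB·BB·BB·BB·BB·BB·BB·BB·DA·CB·BB·BB·BB·BB·BB·BB·BB·BB·BB·BB·BB·BB·BB·BB
    A ↦ CB
    B ↦ BB
    C ↦ BB
    D ↦ DA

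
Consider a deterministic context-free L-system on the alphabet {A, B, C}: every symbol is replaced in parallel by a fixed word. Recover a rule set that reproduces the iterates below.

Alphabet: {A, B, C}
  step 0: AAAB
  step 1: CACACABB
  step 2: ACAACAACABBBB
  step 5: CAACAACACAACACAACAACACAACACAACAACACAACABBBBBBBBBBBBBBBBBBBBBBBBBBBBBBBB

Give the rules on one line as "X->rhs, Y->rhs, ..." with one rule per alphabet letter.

  step 1 ⇒ step 2: CACACABB ⇒ A·CA·A·CA·A·CA·BB·BB
    A ↦ CA
    B ↦ BB
    C ↦ A

A->CA, B->BB, C->A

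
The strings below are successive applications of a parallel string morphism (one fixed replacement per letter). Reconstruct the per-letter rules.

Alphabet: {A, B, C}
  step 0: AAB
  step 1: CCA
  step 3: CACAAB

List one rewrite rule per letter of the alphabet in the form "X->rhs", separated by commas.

A->C, B->A, C->AB

  step 0 ⇒ step 1: AAB ⇒ C·C·A
    A ↦ C
    B ↦ A
    C ↦ AB  (constrained at step 1)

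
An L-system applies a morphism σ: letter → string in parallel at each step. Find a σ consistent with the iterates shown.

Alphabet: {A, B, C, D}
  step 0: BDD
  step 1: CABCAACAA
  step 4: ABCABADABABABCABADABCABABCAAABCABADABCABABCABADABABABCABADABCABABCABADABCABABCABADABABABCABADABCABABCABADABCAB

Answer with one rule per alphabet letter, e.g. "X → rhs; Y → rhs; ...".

A->AB, B->CAB, C->AD, D->CAA

  step 0 ⇒ step 1: BDD ⇒ CAB·CAA·CAA
    B ↦ CAB
    D ↦ CAA
    A ↦ AB  (constrained at step 1)
    C ↦ AD  (constrained at step 1)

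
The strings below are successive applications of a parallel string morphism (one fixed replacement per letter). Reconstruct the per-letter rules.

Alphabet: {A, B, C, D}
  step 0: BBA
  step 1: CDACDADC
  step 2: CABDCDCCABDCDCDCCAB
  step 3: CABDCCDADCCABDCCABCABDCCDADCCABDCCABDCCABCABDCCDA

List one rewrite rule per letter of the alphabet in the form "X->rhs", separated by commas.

A->DC, B->CDA, C->CAB, D->DC

  step 2 ⇒ step 3: CABDCDCCABDCDCDCCAB ⇒ CAB·DC·CDA·DC·CAB·DC·CAB·CAB·DC·CDA·DC·CAB·DC·CAB·DC·CAB·CAB·DC·CDA
    A ↦ DC
    B ↦ CDA
    C ↦ CAB
    D ↦ DC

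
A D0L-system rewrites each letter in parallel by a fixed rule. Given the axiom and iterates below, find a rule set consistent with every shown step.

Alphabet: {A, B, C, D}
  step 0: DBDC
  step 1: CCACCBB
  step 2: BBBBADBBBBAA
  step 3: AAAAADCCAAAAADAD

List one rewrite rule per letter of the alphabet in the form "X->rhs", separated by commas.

A->AD, B->A, C->BB, D->CC

  step 2 ⇒ step 3: BBBBADBBBBAA ⇒ A·A·A·A·AD·CC·A·A·A·A·AD·AD
    A ↦ AD
    B ↦ A
    D ↦ CC
  step 0 ⇒ step 1: DBDC ⇒ CC·A·CC·BB
    C ↦ BB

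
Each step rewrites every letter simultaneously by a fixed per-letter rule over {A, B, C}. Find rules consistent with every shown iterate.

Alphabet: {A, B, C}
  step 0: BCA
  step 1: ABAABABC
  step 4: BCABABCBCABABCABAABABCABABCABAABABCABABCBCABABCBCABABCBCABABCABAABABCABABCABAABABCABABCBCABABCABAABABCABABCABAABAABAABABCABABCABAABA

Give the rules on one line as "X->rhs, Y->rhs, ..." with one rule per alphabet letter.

A->BC, B->ABA, C->ABA

  step 0 ⇒ step 1: BCA ⇒ ABA·ABA·BC
    A ↦ BC
    B ↦ ABA
    C ↦ ABA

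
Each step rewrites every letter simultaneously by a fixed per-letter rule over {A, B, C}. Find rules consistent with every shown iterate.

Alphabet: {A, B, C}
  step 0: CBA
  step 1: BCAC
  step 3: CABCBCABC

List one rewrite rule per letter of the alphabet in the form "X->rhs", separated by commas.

  step 0 ⇒ step 1: CBA ⇒ BC·A·C
    A ↦ C
    B ↦ A
    C ↦ BC

A->C, B->A, C->BC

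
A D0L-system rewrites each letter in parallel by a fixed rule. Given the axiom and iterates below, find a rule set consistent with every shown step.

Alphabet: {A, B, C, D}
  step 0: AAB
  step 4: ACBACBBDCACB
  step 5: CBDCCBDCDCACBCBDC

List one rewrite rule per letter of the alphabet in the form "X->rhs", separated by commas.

A->C, B->DC, C->B, D->AC

  step 4 ⇒ step 5: ACBACBBDCACB ⇒ C·B·DC·C·B·DC·DC·AC·B·C·B·DC
    A ↦ C
    B ↦ DC
    C ↦ B
    D ↦ AC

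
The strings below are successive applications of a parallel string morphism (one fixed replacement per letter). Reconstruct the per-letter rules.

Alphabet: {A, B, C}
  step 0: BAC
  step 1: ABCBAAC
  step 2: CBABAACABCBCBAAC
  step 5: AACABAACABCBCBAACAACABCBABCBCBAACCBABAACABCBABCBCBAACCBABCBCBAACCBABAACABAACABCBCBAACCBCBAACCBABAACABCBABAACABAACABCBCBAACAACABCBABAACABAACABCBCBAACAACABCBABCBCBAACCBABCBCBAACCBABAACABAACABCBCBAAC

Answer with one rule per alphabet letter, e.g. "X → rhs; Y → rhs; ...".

A->CB, B->AB, C->AAC

  step 1 ⇒ step 2: ABCBAAC ⇒ CB·AB·AAC·AB·CB·CB·AAC
    A ↦ CB
    B ↦ AB
    C ↦ AAC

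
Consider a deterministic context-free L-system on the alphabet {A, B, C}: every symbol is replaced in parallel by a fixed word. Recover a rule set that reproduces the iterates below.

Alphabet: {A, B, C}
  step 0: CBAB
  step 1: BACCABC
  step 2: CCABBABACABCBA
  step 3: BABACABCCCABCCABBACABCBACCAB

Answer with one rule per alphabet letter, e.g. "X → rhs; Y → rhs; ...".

A->CAB, B->C, C->BA

  step 2 ⇒ step 3: CCABBABACABCBA ⇒ BA·BA·CAB·C·C·CAB·C·CAB·BA·CAB·C·BA·C·CAB
    A ↦ CAB
    B ↦ C
    C ↦ BA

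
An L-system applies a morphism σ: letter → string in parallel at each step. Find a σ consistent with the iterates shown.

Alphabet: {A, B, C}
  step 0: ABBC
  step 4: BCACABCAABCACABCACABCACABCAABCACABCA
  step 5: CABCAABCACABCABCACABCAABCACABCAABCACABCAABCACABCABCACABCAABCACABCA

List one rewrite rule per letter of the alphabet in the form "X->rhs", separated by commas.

A->BCA, B->C, C->A

  step 4 ⇒ step 5: BCACABCAABCACABCACABCACABCAABCACABCA ⇒ C·A·BCA·A·BCA·C·A·BCA·BCA·C·A·BCA·A·BCA·C·A·BCA·A·BCA·C·A·BCA·A·BCA·C·A·BCA·BCA·C·A·BCA·A·BCA·C·A·BCA
    A ↦ BCA
    B ↦ C
    C ↦ A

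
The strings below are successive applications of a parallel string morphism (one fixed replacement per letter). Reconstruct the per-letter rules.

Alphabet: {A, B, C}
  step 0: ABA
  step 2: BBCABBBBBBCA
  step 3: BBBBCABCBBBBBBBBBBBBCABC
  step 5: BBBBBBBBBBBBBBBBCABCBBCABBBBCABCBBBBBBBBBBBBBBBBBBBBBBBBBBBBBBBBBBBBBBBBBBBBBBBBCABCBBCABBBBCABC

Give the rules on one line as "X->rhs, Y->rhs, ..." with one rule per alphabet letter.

  step 2 ⇒ step 3: BBCABBBBBBCA ⇒ BB·BB·CA·BC·BB·BB·BB·BB·BB·BB·CA·BC
    A ↦ BC
    B ↦ BB
    C ↦ CA

A->BC, B->BB, C->CA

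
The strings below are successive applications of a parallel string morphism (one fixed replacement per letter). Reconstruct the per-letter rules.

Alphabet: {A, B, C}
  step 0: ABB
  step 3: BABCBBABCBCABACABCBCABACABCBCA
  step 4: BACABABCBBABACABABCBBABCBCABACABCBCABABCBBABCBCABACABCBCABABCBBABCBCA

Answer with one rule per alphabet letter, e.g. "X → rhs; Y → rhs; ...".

  step 3 ⇒ step 4: BABCBBABCBCABACABCBCABACABCBCA ⇒ BA·CA·BA·BCB·BA·BA·CA·BA·BCB·BA·BCB·CA·BA·CA·BCB·CA·BA·BCB·BA·BCB·CA·BA·CA·BCB·CA·BA·BCB·BA·BCB·CA
    A ↦ CA
    B ↦ BA
    C ↦ BCB

A->CA, B->BA, C->BCB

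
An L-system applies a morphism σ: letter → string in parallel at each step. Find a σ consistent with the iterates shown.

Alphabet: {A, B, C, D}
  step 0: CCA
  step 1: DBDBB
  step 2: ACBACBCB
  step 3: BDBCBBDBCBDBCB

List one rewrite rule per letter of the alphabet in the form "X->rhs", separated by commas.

A->B, B->CB, C->DB, D->A

  step 2 ⇒ step 3: ACBACBCB ⇒ B·DB·CB·B·DB·CB·DB·CB
    A ↦ B
    B ↦ CB
    C ↦ DB
  step 1 ⇒ step 2: DBDBB ⇒ A·CB·A·CB·CB
    D ↦ A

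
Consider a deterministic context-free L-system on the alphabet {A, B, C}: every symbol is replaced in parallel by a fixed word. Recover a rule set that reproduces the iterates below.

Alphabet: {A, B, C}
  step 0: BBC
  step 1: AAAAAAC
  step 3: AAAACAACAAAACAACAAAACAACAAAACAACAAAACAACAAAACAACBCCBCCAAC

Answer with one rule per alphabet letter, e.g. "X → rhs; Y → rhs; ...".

  step 0 ⇒ step 1: BBC ⇒ AA·AA·AAC
    B ↦ AA
    C ↦ AAC
    A ↦ BCC  (constrained at step 1)

A->BCC, B->AA, C->AAC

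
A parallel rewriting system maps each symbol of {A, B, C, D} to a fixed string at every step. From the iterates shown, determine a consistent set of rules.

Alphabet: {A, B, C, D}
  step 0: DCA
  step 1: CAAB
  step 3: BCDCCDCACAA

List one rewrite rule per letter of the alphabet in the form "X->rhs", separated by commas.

  step 0 ⇒ step 1: DCA ⇒ CA·A·B
    A ↦ B
    C ↦ A
    D ↦ CA
    B ↦ CDC  (constrained at step 1)

A->B, B->CDC, C->A, D->CA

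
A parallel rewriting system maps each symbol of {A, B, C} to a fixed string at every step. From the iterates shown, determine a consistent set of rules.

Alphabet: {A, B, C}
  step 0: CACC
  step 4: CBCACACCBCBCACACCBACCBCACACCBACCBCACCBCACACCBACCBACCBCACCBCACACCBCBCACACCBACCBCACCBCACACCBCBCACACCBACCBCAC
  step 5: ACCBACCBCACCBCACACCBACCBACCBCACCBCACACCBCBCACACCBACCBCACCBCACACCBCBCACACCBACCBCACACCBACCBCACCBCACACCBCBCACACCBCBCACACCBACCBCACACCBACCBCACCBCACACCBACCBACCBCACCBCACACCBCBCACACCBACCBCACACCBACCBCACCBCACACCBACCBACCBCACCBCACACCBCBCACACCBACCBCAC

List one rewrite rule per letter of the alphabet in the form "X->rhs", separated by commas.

A->CBC, B->CB, C->AC

  step 4 ⇒ step 5: CBCACACCBCBCACACCBACCBCACACCBACCBCACCBCACACCBACCBACCBCACCBCACACCBCBCACACCBACCBCACCBCACACCBCBCACACCBACCBCAC ⇒ AC·CB·AC·CBC·AC·CBC·AC·AC·CB·AC·CB·AC·CBC·AC·CBC·AC·AC·CB·CBC·AC·AC·CB·AC·CBC·AC·CBC·AC·AC·CB·CBC·AC·AC·CB·AC·CBC·AC·AC·CB·AC·CBC·AC·CBC·AC·AC·CB·CBC·AC·AC·CB·CBC·AC·AC·CB·AC·CBC·AC·AC·CB·AC·CBC·AC·CBC·AC·AC·CB·AC·CB·AC·CBC·AC·CBC·AC·AC·CB·CBC·AC·AC·CB·AC·CBC·AC·AC·CB·AC·CBC·AC·CBC·AC·AC·CB·AC·CB·AC·CBC·AC·CBC·AC·AC·CB·CBC·AC·AC·CB·AC·CBC·AC
    A ↦ CBC
    B ↦ CB
    C ↦ AC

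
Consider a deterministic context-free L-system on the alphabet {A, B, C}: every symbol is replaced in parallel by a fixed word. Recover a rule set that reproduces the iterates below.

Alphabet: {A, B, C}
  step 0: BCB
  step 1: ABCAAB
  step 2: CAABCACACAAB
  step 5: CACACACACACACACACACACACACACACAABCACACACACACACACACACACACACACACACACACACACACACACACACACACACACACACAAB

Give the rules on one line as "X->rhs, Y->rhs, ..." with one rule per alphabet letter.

A->CA, B->AB, C->CA

  step 1 ⇒ step 2: ABCAAB ⇒ CA·AB·CA·CA·CA·AB
    A ↦ CA
    B ↦ AB
    C ↦ CA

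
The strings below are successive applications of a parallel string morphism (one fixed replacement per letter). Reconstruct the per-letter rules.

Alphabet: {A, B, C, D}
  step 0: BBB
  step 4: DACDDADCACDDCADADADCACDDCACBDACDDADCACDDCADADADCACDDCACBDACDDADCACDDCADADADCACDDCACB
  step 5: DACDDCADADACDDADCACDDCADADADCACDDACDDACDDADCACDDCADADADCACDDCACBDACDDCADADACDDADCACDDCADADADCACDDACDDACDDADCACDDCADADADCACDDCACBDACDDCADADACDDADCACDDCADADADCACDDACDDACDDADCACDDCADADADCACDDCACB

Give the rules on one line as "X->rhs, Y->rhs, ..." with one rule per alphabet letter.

A->CD, B->CB, C->DCA, D->DA

  step 4 ⇒ step 5: DACDDADCACDDCADADADCACDDCACBDACDDADCACDDCADADADCACDDCACBDACDDADCACDDCADADADCACDDCACB ⇒ DA·CD·DCA·DA·DA·CD·DA·DCA·CD·DCA·DA·DA·DCA·CD·DA·CD·DA·CD·DA·DCA·CD·DCA·DA·DA·DCA·CD·DCA·CB·DA·CD·DCA·DA·DA·CD·DA·DCA·CD·DCA·DA·DA·DCA·CD·DA·CD·DA·CD·DA·DCA·CD·DCA·DA·DA·DCA·CD·DCA·CB·DA·CD·DCA·DA·DA·CD·DA·DCA·CD·DCA·DA·DA·DCA·CD·DA·CD·DA·CD·DA·DCA·CD·DCA·DA·DA·DCA·CD·DCA·CB
    A ↦ CD
    B ↦ CB
    C ↦ DCA
    D ↦ DA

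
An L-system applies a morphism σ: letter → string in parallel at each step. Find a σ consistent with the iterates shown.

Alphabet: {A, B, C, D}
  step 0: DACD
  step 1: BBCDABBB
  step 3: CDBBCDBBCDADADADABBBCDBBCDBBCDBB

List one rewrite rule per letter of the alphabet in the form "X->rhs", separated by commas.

  step 0 ⇒ step 1: DACD ⇒ BB·CD·AB·BB
    A ↦ CD
    C ↦ AB
    D ↦ BB
    B ↦ AD  (constrained at step 1)

A->CD, B->AD, C->AB, D->BB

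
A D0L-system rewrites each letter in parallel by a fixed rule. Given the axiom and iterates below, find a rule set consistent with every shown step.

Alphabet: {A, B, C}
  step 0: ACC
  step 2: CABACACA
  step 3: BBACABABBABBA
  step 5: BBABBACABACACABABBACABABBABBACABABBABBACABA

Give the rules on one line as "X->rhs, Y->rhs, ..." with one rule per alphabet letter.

A->BA, B->CA, C->B

  step 2 ⇒ step 3: CABACACA ⇒ B·BA·CA·BA·B·BA·B·BA
    A ↦ BA
    B ↦ CA
    C ↦ B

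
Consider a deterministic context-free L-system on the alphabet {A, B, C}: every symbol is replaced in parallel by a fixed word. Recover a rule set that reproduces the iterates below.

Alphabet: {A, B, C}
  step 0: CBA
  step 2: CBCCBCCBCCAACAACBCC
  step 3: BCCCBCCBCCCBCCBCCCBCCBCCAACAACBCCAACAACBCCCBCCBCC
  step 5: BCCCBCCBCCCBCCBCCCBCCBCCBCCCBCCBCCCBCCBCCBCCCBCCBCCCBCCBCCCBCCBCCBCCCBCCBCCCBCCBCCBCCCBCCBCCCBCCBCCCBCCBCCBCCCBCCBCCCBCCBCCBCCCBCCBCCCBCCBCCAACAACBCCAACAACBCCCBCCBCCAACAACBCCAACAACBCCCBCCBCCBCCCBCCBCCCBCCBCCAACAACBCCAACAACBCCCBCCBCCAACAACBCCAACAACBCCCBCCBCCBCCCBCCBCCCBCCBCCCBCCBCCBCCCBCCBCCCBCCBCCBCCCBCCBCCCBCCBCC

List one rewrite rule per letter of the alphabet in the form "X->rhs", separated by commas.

  step 2 ⇒ step 3: CBCCBCCBCCAACAACBCC ⇒ BCC·C·BCC·BCC·C·BCC·BCC·C·BCC·BCC·AAC·AAC·BCC·AAC·AAC·BCC·C·BCC·BCC
    A ↦ AAC
    B ↦ C
    C ↦ BCC

A->AAC, B->C, C->BCC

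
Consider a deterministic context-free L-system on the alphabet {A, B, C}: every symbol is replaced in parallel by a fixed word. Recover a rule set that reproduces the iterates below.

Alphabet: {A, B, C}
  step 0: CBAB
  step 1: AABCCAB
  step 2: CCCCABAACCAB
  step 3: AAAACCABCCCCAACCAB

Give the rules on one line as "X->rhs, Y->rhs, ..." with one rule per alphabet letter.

  step 2 ⇒ step 3: CCCCABAACCAB ⇒ A·A·A·A·CC·AB·CC·CC·A·A·CC·AB
    A ↦ CC
    B ↦ AB
    C ↦ A

A->CC, B->AB, C->A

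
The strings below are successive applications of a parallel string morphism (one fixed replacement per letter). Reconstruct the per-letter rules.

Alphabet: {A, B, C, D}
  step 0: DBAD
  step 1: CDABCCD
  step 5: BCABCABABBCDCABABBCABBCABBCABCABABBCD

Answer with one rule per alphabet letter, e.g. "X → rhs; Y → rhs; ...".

  step 0 ⇒ step 1: DBAD ⇒ CD·AB·C·CD
    A ↦ C
    B ↦ AB
    D ↦ CD
    C ↦ B  (constrained at step 1)

A->C, B->AB, C->B, D->CD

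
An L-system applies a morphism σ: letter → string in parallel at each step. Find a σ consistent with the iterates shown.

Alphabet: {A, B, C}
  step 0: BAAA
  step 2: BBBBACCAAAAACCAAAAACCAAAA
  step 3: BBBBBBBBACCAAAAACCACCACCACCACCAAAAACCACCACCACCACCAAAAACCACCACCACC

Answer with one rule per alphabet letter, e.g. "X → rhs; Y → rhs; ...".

A->ACC, B->BB, C->AA

  step 2 ⇒ step 3: BBBBACCAAAAACCAAAAACCAAAA ⇒ BB·BB·BB·BB·ACC·AA·AA·ACC·ACC·ACC·ACC·ACC·AA·AA·ACC·ACC·ACC·ACC·ACC·AA·AA·ACC·ACC·ACC·ACC
    A ↦ ACC
    B ↦ BB
    C ↦ AA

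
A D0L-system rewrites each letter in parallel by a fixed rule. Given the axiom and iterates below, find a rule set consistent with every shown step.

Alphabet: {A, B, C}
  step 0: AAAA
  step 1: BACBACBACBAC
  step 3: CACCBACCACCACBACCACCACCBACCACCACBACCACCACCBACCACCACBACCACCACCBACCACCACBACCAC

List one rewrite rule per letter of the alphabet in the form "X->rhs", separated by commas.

  step 0 ⇒ step 1: AAAA ⇒ BAC·BAC·BAC·BAC
    A ↦ BAC
    B ↦ C  (constrained at step 1)
    C ↦ CAC  (constrained at step 1)

A->BAC, B->C, C->CAC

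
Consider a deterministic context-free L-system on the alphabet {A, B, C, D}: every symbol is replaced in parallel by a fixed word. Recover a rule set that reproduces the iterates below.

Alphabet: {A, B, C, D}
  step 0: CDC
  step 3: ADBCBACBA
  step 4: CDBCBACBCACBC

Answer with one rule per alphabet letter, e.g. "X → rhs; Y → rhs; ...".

A->C, B->CB, C->A, D->DB

  step 3 ⇒ step 4: ADBCBACBA ⇒ C·DB·CB·A·CB·C·A·CB·C
    A ↦ C
    B ↦ CB
    C ↦ A
    D ↦ DB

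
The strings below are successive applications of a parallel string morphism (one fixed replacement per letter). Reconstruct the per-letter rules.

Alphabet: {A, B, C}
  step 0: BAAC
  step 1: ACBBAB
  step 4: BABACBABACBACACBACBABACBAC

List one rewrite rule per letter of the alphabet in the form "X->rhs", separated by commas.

  step 0 ⇒ step 1: BAAC ⇒ AC·B·B·AB
    A ↦ B
    B ↦ AC
    C ↦ AB

A->B, B->AC, C->AB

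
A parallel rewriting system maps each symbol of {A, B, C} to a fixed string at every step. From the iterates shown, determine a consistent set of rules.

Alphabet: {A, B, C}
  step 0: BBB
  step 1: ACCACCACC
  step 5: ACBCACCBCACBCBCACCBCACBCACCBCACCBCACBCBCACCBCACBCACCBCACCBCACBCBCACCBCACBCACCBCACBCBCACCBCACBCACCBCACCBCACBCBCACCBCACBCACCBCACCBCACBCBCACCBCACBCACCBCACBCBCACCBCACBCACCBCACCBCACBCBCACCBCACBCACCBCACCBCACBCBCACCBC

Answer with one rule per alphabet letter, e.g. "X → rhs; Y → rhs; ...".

  step 0 ⇒ step 1: BBB ⇒ ACC·ACC·ACC
    B ↦ ACC
    A ↦ AC  (constrained at step 1)
    C ↦ BC  (constrained at step 1)

A->AC, B->ACC, C->BC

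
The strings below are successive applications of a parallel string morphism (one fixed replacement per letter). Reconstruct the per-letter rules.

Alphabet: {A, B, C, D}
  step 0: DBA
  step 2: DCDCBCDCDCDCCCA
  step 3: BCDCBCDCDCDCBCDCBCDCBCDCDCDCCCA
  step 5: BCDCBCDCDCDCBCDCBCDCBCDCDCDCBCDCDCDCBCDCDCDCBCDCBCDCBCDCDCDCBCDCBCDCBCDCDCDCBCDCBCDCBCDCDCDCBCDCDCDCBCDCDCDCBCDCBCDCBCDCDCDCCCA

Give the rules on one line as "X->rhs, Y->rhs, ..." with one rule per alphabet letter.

A->CCA, B->DC, C->DC, D->BC

  step 2 ⇒ step 3: DCDCBCDCDCDCCCA ⇒ BC·DC·BC·DC·DC·DC·BC·DC·BC·DC·BC·DC·DC·DC·CCA
    A ↦ CCA
    B ↦ DC
    C ↦ DC
    D ↦ BC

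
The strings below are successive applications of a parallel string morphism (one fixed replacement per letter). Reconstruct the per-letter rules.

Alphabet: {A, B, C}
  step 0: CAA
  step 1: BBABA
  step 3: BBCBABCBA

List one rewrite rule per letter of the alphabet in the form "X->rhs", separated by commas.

  step 0 ⇒ step 1: CAA ⇒ B·BA·BA
    A ↦ BA
    C ↦ B
    B ↦ C  (constrained at step 1)

A->BA, B->C, C->B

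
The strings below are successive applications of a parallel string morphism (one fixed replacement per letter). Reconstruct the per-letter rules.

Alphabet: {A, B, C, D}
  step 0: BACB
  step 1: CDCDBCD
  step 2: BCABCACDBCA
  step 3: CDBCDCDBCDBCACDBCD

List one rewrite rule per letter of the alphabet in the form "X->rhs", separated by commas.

  step 2 ⇒ step 3: BCABCACDBCA ⇒ CD·B·CD·CD·B·CD·B·CA·CD·B·CD
    A ↦ CD
    B ↦ CD
    C ↦ B
    D ↦ CA

A->CD, B->CD, C->B, D->CA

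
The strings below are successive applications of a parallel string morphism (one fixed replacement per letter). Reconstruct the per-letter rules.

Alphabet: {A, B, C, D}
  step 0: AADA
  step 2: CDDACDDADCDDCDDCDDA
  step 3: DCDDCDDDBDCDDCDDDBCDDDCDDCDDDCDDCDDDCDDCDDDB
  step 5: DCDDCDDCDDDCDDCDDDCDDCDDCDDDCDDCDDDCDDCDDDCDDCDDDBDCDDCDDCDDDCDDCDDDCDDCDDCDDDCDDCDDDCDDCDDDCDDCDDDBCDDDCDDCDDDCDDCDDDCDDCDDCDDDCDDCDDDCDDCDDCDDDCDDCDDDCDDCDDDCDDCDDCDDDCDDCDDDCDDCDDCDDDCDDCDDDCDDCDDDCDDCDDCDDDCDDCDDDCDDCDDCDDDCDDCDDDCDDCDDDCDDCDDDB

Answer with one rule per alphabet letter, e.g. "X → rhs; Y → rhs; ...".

A->DB, B->A, C->D, D->CDD

  step 2 ⇒ step 3: CDDACDDADCDDCDDCDDA ⇒ D·CDD·CDD·DB·D·CDD·CDD·DB·CDD·D·CDD·CDD·D·CDD·CDD·D·CDD·CDD·DB
    A ↦ DB
    C ↦ D
    D ↦ CDD
    B ↦ A  (constrained at step 3)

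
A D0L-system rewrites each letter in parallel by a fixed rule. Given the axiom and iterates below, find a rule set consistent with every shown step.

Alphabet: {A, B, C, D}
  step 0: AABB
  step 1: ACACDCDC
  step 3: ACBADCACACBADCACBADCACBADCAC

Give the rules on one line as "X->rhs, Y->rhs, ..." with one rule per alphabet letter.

  step 0 ⇒ step 1: AABB ⇒ AC·AC·DC·DC
    A ↦ AC
    B ↦ DC
    C ↦ BA  (constrained at step 1)
    D ↦ C  (constrained at step 1)

A->AC, B->DC, C->BA, D->C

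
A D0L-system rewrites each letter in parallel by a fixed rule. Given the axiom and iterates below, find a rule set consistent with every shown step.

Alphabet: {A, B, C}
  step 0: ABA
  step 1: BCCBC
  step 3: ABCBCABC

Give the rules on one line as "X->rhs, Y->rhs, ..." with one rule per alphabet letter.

  step 0 ⇒ step 1: ABA ⇒ BC·C·BC
    A ↦ BC
    B ↦ C
    C ↦ A  (constrained at step 1)

A->BC, B->C, C->A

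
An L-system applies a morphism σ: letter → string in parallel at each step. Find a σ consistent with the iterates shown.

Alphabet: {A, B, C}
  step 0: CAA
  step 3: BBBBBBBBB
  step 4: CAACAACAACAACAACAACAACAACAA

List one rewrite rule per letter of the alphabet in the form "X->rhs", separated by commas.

  step 3 ⇒ step 4: BBBBBBBBB ⇒ CAA·CAA·CAA·CAA·CAA·CAA·CAA·CAA·CAA
    B ↦ CAA
    A ↦ B  (constrained at step 0)
    C ↦ B  (constrained at step 0)

A->B, B->CAA, C->B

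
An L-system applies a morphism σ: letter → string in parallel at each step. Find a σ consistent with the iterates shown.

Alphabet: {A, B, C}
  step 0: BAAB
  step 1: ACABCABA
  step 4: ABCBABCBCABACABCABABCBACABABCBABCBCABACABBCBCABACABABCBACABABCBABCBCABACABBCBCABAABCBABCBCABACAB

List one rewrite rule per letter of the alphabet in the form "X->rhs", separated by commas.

  step 0 ⇒ step 1: BAAB ⇒ A·CAB·CAB·A
    A ↦ CAB
    B ↦ A
    C ↦ BCB  (constrained at step 1)

A->CAB, B->A, C->BCB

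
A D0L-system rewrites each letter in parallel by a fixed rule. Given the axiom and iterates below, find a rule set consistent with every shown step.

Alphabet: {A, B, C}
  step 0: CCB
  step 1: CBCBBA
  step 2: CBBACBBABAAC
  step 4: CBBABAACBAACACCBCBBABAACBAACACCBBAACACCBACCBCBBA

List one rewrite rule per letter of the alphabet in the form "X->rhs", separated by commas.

A->AC, B->BA, C->CB

  step 1 ⇒ step 2: CBCBBA ⇒ CB·BA·CB·BA·BA·AC
    A ↦ AC
    B ↦ BA
    C ↦ CB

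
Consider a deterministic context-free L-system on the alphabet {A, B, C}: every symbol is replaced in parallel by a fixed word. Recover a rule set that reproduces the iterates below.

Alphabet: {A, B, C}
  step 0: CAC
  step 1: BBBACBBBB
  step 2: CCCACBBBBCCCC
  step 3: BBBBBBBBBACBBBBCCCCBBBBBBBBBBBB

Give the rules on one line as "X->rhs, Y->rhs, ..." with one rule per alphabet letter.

A->ACB, B->C, C->BBB

  step 2 ⇒ step 3: CCCACBBBBCCCC ⇒ BBB·BBB·BBB·ACB·BBB·C·C·C·C·BBB·BBB·BBB·BBB
    A ↦ ACB
    B ↦ C
    C ↦ BBB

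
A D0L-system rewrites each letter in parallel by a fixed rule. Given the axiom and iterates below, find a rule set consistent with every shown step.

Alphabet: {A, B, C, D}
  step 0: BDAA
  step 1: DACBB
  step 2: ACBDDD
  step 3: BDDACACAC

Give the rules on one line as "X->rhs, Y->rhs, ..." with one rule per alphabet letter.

  step 2 ⇒ step 3: ACBDDD ⇒ B·D·D·AC·AC·AC
    A ↦ B
    B ↦ D
    C ↦ D
    D ↦ AC

A->B, B->D, C->D, D->AC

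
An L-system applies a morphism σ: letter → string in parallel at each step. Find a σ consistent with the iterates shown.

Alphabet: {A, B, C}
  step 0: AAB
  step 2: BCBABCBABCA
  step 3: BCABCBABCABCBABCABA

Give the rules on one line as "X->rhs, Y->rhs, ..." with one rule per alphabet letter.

  step 2 ⇒ step 3: BCBABCBABCA ⇒ BC·A·BC·BA·BC·A·BC·BA·BC·A·BA
    A ↦ BA
    B ↦ BC
    C ↦ A

A->BA, B->BC, C->A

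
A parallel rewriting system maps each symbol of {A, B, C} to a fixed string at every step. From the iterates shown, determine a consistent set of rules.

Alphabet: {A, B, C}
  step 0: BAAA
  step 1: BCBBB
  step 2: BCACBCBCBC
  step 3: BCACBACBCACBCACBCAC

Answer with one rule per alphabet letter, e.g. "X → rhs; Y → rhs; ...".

  step 2 ⇒ step 3: BCACBCBCBC ⇒ BC·AC·B·AC·BC·AC·BC·AC·BC·AC
    A ↦ B
    B ↦ BC
    C ↦ AC

A->B, B->BC, C->AC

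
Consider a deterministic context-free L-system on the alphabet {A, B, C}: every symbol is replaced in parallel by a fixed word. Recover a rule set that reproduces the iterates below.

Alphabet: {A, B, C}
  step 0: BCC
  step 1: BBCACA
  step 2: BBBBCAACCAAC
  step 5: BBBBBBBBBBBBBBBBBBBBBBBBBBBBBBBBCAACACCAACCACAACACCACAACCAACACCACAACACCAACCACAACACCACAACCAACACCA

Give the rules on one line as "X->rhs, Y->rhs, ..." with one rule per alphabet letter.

A->AC, B->BB, C->CA

  step 1 ⇒ step 2: BBCACA ⇒ BB·BB·CA·AC·CA·AC
    A ↦ AC
    B ↦ BB
    C ↦ CA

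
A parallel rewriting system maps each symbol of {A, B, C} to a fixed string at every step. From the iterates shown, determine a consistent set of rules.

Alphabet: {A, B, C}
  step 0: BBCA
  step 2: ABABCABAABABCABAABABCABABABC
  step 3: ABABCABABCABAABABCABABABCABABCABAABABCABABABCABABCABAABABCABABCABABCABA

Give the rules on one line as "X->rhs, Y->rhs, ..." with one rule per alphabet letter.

A->AB, B->ABC, C->ABA

  step 2 ⇒ step 3: ABABCABAABABCABAABABCABABABC ⇒ AB·ABC·AB·ABC·ABA·AB·ABC·AB·AB·ABC·AB·ABC·ABA·AB·ABC·AB·AB·ABC·AB·ABC·ABA·AB·ABC·AB·ABC·AB·ABC·ABA
    A ↦ AB
    B ↦ ABC
    C ↦ ABA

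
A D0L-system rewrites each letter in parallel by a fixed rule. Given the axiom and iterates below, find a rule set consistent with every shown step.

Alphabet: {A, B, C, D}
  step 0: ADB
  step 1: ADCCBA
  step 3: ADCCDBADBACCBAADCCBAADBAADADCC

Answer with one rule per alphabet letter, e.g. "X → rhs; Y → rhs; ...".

  step 0 ⇒ step 1: ADB ⇒ AD·CC·BA
    A ↦ AD
    B ↦ BA
    D ↦ CC
    C ↦ DBA  (constrained at step 1)

A->AD, B->BA, C->DBA, D->CC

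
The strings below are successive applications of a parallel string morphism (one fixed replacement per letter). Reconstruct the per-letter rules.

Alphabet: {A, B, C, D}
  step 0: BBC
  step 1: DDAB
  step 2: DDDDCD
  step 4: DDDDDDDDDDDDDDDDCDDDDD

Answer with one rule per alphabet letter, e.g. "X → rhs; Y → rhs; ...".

A->C, B->D, C->AB, D->DD

  step 1 ⇒ step 2: DDAB ⇒ DD·DD·C·D
    A ↦ C
    B ↦ D
    D ↦ DD
  step 0 ⇒ step 1: BBC ⇒ D·D·AB
    C ↦ AB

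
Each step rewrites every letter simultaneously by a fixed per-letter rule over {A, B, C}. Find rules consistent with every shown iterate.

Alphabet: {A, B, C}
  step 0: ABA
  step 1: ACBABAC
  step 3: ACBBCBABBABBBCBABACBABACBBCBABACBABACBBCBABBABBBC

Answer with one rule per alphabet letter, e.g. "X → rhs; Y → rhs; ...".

A->AC, B->BAB, C->BBC

  step 0 ⇒ step 1: ABA ⇒ AC·BAB·AC
    A ↦ AC
    B ↦ BAB
    C ↦ BBC  (constrained at step 1)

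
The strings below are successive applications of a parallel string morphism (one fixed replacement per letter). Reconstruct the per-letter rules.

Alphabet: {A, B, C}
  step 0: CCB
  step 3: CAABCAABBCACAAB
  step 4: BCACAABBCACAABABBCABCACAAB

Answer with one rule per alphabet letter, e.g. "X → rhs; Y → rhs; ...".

  step 3 ⇒ step 4: CAABCAABBCACAAB ⇒ B·CA·CA·AB·B·CA·CA·AB·AB·B·CA·B·CA·CA·AB
    A ↦ CA
    B ↦ AB
    C ↦ B

A->CA, B->AB, C->B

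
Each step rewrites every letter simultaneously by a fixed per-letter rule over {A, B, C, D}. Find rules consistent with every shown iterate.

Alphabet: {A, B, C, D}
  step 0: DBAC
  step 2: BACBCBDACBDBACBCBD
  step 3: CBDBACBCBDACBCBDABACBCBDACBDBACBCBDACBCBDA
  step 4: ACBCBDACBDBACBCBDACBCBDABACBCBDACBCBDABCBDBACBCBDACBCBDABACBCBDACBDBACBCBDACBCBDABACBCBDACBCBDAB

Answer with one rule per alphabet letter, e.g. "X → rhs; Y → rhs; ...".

  step 3 ⇒ step 4: CBDBACBCBDACBCBDABACBCBDACBDBACBCBDACBCBDA ⇒ ACB·CBD·A·CBD·B·ACB·CBD·ACB·CBD·A·B·ACB·CBD·ACB·CBD·A·B·CBD·B·ACB·CBD·ACB·CBD·A·B·ACB·CBD·A·CBD·B·ACB·CBD·ACB·CBD·A·B·ACB·CBD·ACB·CBD·A·B
    A ↦ B
    B ↦ CBD
    C ↦ ACB
    D ↦ A

A->B, B->CBD, C->ACB, D->A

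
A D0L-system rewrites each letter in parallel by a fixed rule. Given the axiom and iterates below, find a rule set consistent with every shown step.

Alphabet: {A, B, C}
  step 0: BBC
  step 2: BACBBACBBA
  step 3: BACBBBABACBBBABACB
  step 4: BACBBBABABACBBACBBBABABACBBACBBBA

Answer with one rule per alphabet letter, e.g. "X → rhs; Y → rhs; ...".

  step 3 ⇒ step 4: BACBBBABACBBBABACB ⇒ BA·CB·B·BA·BA·BA·CB·BA·CB·B·BA·BA·BA·CB·BA·CB·B·BA
    A ↦ CB
    B ↦ BA
    C ↦ B

A->CB, B->BA, C->B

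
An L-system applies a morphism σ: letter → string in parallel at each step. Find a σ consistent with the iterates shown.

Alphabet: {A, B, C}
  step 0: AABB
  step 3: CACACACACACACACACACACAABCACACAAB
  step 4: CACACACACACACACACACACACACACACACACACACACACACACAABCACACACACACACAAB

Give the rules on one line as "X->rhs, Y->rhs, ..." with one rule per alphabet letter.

  step 3 ⇒ step 4: CACACACACACACACACACACAABCACACAAB ⇒ CA·CA·CA·CA·CA·CA·CA·CA·CA·CA·CA·CA·CA·CA·CA·CA·CA·CA·CA·CA·CA·CA·CA·AB·CA·CA·CA·CA·CA·CA·CA·AB
    A ↦ CA
    B ↦ AB
    C ↦ CA

A->CA, B->AB, C->CA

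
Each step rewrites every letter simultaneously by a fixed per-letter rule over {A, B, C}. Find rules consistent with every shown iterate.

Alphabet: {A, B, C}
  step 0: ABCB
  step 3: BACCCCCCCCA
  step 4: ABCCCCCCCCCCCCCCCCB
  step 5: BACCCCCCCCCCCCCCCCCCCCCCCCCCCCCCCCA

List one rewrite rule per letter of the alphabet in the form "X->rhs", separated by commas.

A->B, B->A, C->CC

  step 4 ⇒ step 5: ABCCCCCCCCCCCCCCCCB ⇒ B·A·CC·CC·CC·CC·CC·CC·CC·CC·CC·CC·CC·CC·CC·CC·CC·CC·A
    A ↦ B
    B ↦ A
    C ↦ CC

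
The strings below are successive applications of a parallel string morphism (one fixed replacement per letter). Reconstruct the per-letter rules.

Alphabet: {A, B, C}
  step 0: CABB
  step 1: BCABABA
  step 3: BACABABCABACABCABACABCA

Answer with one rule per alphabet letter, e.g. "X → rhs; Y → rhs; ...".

A->CA, B->BA, C->B

  step 0 ⇒ step 1: CABB ⇒ B·CA·BA·BA
    A ↦ CA
    B ↦ BA
    C ↦ B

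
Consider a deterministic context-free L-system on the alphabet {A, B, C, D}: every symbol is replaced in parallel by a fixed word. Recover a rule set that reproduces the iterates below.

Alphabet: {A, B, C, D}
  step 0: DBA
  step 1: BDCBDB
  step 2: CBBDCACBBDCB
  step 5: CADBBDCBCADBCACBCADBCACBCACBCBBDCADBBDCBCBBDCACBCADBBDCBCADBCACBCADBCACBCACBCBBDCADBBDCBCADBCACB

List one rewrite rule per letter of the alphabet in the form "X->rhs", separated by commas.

A->DB, B->CB, C->CA, D->BD

  step 1 ⇒ step 2: BDCBDB ⇒ CB·BD·CA·CB·BD·CB
    B ↦ CB
    C ↦ CA
    D ↦ BD
  step 0 ⇒ step 1: DBA ⇒ BD·CB·DB
    A ↦ DB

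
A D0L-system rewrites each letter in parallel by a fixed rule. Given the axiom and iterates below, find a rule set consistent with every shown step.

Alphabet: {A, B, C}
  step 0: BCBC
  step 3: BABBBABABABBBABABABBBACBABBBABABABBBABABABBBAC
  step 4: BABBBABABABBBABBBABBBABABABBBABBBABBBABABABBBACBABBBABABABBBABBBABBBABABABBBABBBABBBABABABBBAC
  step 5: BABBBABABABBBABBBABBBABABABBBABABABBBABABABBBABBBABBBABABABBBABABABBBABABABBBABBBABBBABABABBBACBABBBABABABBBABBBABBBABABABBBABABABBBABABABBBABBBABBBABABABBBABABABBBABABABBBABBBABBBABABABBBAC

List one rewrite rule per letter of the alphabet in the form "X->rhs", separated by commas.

  step 4 ⇒ step 5: BABBBABABABBBABBBABBBABABABBBABBBABBBABABABBBACBABBBABABABBBABBBABBBABABABBBABBBABBBABABABBBAC ⇒ BA·BB·BA·BA·BA·BB·BA·BB·BA·BB·BA·BA·BA·BB·BA·BA·BA·BB·BA·BA·BA·BB·BA·BB·BA·BB·BA·BA·BA·BB·BA·BA·BA·BB·BA·BA·BA·BB·BA·BB·BA·BB·BA·BA·BA·BB·BAC·BA·BB·BA·BA·BA·BB·BA·BB·BA·BB·BA·BA·BA·BB·BA·BA·BA·BB·BA·BA·BA·BB·BA·BB·BA·BB·BA·BA·BA·BB·BA·BA·BA·BB·BA·BA·BA·BB·BA·BB·BA·BB·BA·BA·BA·BB·BAC
    A ↦ BB
    B ↦ BA
    C ↦ BAC

A->BB, B->BA, C->BAC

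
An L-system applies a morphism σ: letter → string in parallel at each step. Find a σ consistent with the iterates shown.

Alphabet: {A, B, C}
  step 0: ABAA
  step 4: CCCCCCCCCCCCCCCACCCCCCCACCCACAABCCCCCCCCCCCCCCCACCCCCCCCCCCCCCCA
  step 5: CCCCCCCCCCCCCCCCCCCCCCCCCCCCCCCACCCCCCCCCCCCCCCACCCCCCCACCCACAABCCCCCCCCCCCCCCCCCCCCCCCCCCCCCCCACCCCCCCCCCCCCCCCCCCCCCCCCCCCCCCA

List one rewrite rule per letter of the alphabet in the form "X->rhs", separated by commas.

  step 4 ⇒ step 5: CCCCCCCCCCCCCCCACCCCCCCACCCACAABCCCCCCCCCCCCCCCACCCCCCCCCCCCCCCA ⇒ CC·CC·CC·CC·CC·CC·CC·CC·CC·CC·CC·CC·CC·CC·CC·CA·CC·CC·CC·CC·CC·CC·CC·CA·CC·CC·CC·CA·CC·CA·CA·AB·CC·CC·CC·CC·CC·CC·CC·CC·CC·CC·CC·CC·CC·CC·CC·CA·CC·CC·CC·CC·CC·CC·CC·CC·CC·CC·CC·CC·CC·CC·CC·CA
    A ↦ CA
    B ↦ AB
    C ↦ CC

A->CA, B->AB, C->CC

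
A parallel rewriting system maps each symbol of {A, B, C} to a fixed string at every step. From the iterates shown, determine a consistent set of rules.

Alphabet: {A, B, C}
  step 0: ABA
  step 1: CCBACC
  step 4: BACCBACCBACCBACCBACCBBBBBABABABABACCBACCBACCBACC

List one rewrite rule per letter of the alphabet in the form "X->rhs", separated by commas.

  step 0 ⇒ step 1: ABA ⇒ CC·BA·CC
    A ↦ CC
    B ↦ BA
    C ↦ BB  (constrained at step 1)

A->CC, B->BA, C->BB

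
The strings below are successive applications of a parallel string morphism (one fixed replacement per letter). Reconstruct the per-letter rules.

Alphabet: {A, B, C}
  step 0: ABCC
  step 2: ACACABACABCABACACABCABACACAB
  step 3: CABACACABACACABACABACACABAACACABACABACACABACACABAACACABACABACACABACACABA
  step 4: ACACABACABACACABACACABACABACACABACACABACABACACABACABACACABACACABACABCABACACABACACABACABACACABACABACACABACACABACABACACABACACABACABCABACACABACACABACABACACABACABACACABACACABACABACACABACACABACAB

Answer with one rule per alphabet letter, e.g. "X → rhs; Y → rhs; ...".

  step 3 ⇒ step 4: CABACACABACACABACABACACABAACACABACABACACABACACABAACACABACABACACABACACABA ⇒ ACA·CAB·A·CAB·ACA·CAB·ACA·CAB·A·CAB·ACA·CAB·ACA·CAB·A·CAB·ACA·CAB·A·CAB·ACA·CAB·ACA·CAB·A·CAB·CAB·ACA·CAB·ACA·CAB·A·CAB·ACA·CAB·A·CAB·ACA·CAB·ACA·CAB·A·CAB·ACA·CAB·ACA·CAB·A·CAB·CAB·ACA·CAB·ACA·CAB·A·CAB·ACA·CAB·A·CAB·ACA·CAB·ACA·CAB·A·CAB·ACA·CAB·ACA·CAB·A·CAB
    A ↦ CAB
    B ↦ A
    C ↦ ACA

A->CAB, B->A, C->ACA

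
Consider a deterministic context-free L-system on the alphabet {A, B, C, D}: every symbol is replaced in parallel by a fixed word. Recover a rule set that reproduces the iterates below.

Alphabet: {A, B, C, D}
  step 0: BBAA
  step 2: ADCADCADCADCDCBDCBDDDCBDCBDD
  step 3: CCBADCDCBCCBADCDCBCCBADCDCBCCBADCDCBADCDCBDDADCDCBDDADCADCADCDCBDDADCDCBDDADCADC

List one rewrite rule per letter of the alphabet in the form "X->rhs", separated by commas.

A->CCB, B->DD, C->DCB, D->ADC

  step 2 ⇒ step 3: ADCADCADCADCDCBDCBDDDCBDCBDD ⇒ CCB·ADC·DCB·CCB·ADC·DCB·CCB·ADC·DCB·CCB·ADC·DCB·ADC·DCB·DD·ADC·DCB·DD·ADC·ADC·ADC·DCB·DD·ADC·DCB·DD·ADC·ADC
    A ↦ CCB
    B ↦ DD
    C ↦ DCB
    D ↦ ADC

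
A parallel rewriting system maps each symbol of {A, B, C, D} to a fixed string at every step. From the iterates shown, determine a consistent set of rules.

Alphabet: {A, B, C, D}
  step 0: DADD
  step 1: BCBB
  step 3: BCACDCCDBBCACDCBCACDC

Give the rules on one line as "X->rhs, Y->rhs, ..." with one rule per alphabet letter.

  step 0 ⇒ step 1: DADD ⇒ B·C·B·B
    A ↦ C
    D ↦ B
    B ↦ BCA  (constrained at step 1)
    C ↦ CD  (constrained at step 1)

A->C, B->BCA, C->CD, D->B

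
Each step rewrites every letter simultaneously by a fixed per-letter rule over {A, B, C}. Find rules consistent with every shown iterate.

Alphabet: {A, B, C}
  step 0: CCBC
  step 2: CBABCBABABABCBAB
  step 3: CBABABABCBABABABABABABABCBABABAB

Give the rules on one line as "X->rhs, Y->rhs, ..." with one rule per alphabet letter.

A->AB, B->AB, C->CB

  step 2 ⇒ step 3: CBABCBABABABCBAB ⇒ CB·AB·AB·AB·CB·AB·AB·AB·AB·AB·AB·AB·CB·AB·AB·AB
    A ↦ AB
    B ↦ AB
    C ↦ CB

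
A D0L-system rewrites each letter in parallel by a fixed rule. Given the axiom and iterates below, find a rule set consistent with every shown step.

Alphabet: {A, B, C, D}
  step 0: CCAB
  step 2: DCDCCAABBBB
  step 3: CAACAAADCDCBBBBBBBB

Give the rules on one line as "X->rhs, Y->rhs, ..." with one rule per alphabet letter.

  step 2 ⇒ step 3: DCDCCAABBBB ⇒ CA·A·CA·A·A·DC·DC·BB·BB·BB·BB
    A ↦ DC
    B ↦ BB
    C ↦ A
    D ↦ CA

A->DC, B->BB, C->A, D->CA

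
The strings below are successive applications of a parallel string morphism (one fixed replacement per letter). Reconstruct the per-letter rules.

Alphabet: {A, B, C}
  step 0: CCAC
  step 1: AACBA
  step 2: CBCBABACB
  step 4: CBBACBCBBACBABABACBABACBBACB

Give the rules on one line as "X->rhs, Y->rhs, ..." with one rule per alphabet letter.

  step 1 ⇒ step 2: AACBA ⇒ CB·CB·A·BA·CB
    A ↦ CB
    B ↦ BA
    C ↦ A

A->CB, B->BA, C->A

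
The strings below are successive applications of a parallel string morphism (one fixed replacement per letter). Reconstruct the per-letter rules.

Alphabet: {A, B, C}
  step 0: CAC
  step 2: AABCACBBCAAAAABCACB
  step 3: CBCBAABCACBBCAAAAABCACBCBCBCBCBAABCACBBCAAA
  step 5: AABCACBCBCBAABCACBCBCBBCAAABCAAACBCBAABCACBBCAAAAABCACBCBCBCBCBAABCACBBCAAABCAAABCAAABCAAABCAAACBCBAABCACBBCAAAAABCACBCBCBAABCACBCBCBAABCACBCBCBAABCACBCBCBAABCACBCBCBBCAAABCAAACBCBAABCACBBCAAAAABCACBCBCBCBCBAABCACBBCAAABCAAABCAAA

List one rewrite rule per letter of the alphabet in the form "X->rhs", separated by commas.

A->CB, B->AA, C->BCA

  step 2 ⇒ step 3: AABCACBBCAAAAABCACB ⇒ CB·CB·AA·BCA·CB·BCA·AA·AA·BCA·CB·CB·CB·CB·CB·AA·BCA·CB·BCA·AA
    A ↦ CB
    B ↦ AA
    C ↦ BCA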